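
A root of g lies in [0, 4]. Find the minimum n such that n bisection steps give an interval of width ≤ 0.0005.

13

Width after n steps is 4/2^n. Need 2^n ≥ 4/0.0005 = 8000.
2^12 = 4096 < 8000 ≤ 2^13 = 8192, so n = 13.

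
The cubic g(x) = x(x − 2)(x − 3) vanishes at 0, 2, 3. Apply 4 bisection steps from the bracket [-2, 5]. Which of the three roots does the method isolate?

g(1.5) = 1.125 > 0, so the root lies in [-2, 1.5]
g(-0.25) = -1.828125 < 0, so the root lies in [-0.25, 1.5]
g(0.625) = 2.041016 > 0, so the root lies in [-0.25, 0.625]
g(0.1875) = 0.9558 > 0, so the root lies in [-0.25, 0.1875]

0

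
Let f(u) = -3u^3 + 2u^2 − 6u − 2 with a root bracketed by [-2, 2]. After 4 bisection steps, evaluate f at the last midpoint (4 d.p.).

midpoint 0: f = -2 < 0 → [-2, 0]
midpoint -1: f = 9 > 0 → [-1, 0]
midpoint -0.5: f = 1.875 > 0 → [-0.5, 0]
midpoint -0.25: f = -0.3281 < 0 → [-0.5, -0.25]

-0.3281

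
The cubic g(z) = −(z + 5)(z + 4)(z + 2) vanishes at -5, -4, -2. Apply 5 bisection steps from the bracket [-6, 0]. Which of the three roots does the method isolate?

midpoint -3: g = 2 > 0 → [-3, 0]
midpoint -1.5: g = -4.375 < 0 → [-3, -1.5]
midpoint -2.25: g = 1.203125 > 0 → [-2.25, -1.5]
midpoint -1.875: g = -0.8301 < 0 → [-2.25, -1.875]
midpoint -2.0625: g = 0.3557 > 0 → [-2.0625, -1.875]

-2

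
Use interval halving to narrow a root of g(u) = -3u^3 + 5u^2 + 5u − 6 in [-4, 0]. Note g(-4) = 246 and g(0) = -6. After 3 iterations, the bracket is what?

m = -2, g(m) = 28 (+); new bracket [-2, 0]
m = -1, g(m) = -3 (−); new bracket [-2, -1]
m = -1.5, g(m) = 7.875 (+); new bracket [-1.5, -1]

[-1.5, -1]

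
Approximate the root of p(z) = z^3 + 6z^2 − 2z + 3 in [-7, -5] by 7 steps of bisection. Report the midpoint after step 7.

p(-6) = 15 > 0, so the root lies in [-7, -6]
p(-6.5) = -5.125 < 0, so the root lies in [-6.5, -6]
p(-6.25) = 5.734375 > 0, so the root lies in [-6.5, -6.25]
p(-6.375) = 0.5098 > 0, so the root lies in [-6.5, -6.375]
p(-6.4375) = -2.2556 < 0, so the root lies in [-6.4375, -6.375]
p(-6.40625) = -0.86 < 0, so the root lies in [-6.40625, -6.375]
p(-6.390625) = -0.1719 < 0, so the root lies in [-6.390625, -6.375]

-6.390625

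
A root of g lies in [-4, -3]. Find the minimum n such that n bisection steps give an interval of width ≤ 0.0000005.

Width after n steps is 1/2^n. Need 2^n ≥ 1/0.0000005 = 2000000.
2^20 = 1048576 < 2000000 ≤ 2^21 = 2097152, so n = 21.

21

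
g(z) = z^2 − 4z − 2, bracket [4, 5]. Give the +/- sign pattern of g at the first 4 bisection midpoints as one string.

+---

midpoint 4.5: g = 0.25 > 0 → [4, 4.5]
midpoint 4.25: g = -0.9375 < 0 → [4.25, 4.5]
midpoint 4.375: g = -0.359375 < 0 → [4.375, 4.5]
midpoint 4.4375: g = -0.0586 < 0 → [4.4375, 4.5]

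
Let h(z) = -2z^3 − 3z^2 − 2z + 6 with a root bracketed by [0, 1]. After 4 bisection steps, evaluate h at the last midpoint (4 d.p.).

h(0.5) = 4 > 0, so the root lies in [0.5, 1]
h(0.75) = 1.96875 > 0, so the root lies in [0.75, 1]
h(0.875) = 0.613281 > 0, so the root lies in [0.875, 1]
h(0.9375) = -0.1597 < 0, so the root lies in [0.875, 0.9375]

-0.1597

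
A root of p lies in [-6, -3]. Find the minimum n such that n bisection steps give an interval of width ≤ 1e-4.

15

Width after n steps is 3/2^n. Need 2^n ≥ 3/1e-4 = 30000.
2^14 = 16384 < 30000 ≤ 2^15 = 32768, so n = 15.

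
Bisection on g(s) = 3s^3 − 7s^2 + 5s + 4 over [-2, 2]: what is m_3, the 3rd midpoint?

g(0) = 4 > 0, so the root lies in [-2, 0]
g(-1) = -11 < 0, so the root lies in [-1, 0]
g(-0.5) = -0.625 < 0, so the root lies in [-0.5, 0]

-0.5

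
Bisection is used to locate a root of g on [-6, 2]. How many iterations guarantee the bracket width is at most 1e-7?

Width after n steps is 8/2^n. Need 2^n ≥ 8/1e-7 = 80000000.
2^26 = 67108864 < 80000000 ≤ 2^27 = 134217728, so n = 27.

27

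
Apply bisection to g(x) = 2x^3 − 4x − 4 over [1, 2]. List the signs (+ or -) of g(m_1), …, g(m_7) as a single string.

--+++-+

m = 1.5, g(m) = -3.25 (−); new bracket [1.5, 2]
m = 1.75, g(m) = -0.28125 (−); new bracket [1.75, 2]
m = 1.875, g(m) = 1.683594 (+); new bracket [1.75, 1.875]
m = 1.8125, g(m) = 0.6587 (+); new bracket [1.75, 1.8125]
m = 1.78125, g(m) = 0.1783 (+); new bracket [1.75, 1.78125]
m = 1.765625, g(m) = -0.0541 (−); new bracket [1.765625, 1.78125]
m = 1.7734375, g(m) = 0.0615 (+); new bracket [1.765625, 1.7734375]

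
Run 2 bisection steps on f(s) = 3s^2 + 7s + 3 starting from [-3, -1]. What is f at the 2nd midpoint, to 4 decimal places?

midpoint -2: f = 1 > 0 → [-2, -1]
midpoint -1.5: f = -0.75 < 0 → [-2, -1.5]

-0.7500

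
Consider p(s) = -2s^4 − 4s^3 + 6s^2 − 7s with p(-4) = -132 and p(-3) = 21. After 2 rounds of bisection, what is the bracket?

[-3.5, -3.25]

m = -3.5, p(m) = -30.625 (−); new bracket [-3.5, -3]
m = -3.25, p(m) = 0.304688 (+); new bracket [-3.5, -3.25]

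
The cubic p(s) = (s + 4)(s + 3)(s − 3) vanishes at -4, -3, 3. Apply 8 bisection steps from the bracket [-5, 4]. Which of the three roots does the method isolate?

midpoint -0.5: p = -30.625 < 0 → [-0.5, 4]
midpoint 1.75: p = -34.140625 < 0 → [1.75, 4]
midpoint 2.875: p = -5.048828 < 0 → [2.875, 4]
midpoint 3.4375: p = 20.947 > 0 → [2.875, 3.4375]
midpoint 3.15625: p = 6.8837 > 0 → [2.875, 3.15625]
midpoint 3.015625: p = 0.6594 > 0 → [2.875, 3.015625]
midpoint 2.9453125: p = -2.2582 < 0 → [2.9453125, 3.015625]
midpoint 2.98046875: p = -0.8154 < 0 → [2.98046875, 3.015625]

3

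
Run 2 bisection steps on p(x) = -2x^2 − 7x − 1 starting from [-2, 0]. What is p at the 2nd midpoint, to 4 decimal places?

2.0000

midpoint -1: p = 4 > 0 → [-1, 0]
midpoint -0.5: p = 2 > 0 → [-0.5, 0]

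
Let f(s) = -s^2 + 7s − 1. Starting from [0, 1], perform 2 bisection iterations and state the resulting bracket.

f(0.5) = 2.25 > 0, so the root lies in [0, 0.5]
f(0.25) = 0.6875 > 0, so the root lies in [0, 0.25]

[0, 0.25]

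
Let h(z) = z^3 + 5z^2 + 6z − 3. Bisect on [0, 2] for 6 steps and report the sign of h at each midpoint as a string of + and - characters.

++-+--

midpoint 1: h = 9 > 0 → [0, 1]
midpoint 0.5: h = 1.375 > 0 → [0, 0.5]
midpoint 0.25: h = -1.171875 < 0 → [0.25, 0.5]
midpoint 0.375: h = 0.0059 > 0 → [0.25, 0.375]
midpoint 0.3125: h = -0.6062 < 0 → [0.3125, 0.375]
midpoint 0.34375: h = -0.3061 < 0 → [0.34375, 0.375]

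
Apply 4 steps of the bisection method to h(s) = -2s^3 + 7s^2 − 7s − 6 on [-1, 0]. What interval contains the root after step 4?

[-0.5625, -0.5]

m = -0.5, h(m) = -0.5 (−); new bracket [-1, -0.5]
m = -0.75, h(m) = 4.03125 (+); new bracket [-0.75, -0.5]
m = -0.625, h(m) = 1.597656 (+); new bracket [-0.625, -0.5]
m = -0.5625, h(m) = 0.5083 (+); new bracket [-0.5625, -0.5]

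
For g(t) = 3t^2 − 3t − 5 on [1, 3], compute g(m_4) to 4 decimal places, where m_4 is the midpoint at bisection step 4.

m = 2, g(m) = 1 (+); new bracket [1, 2]
m = 1.5, g(m) = -2.75 (−); new bracket [1.5, 2]
m = 1.75, g(m) = -1.0625 (−); new bracket [1.75, 2]
m = 1.875, g(m) = -0.0781 (−); new bracket [1.875, 2]

-0.0781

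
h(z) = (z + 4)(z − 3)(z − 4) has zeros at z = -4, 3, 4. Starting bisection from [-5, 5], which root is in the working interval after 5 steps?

h(0) = 48 > 0, so the root lies in [-5, 0]
h(-2.5) = 53.625 > 0, so the root lies in [-5, -2.5]
h(-3.75) = 13.078125 > 0, so the root lies in [-5, -3.75]
h(-4.375) = -23.1621 < 0, so the root lies in [-4.375, -3.75]
h(-4.0625) = -3.5588 < 0, so the root lies in [-4.0625, -3.75]

-4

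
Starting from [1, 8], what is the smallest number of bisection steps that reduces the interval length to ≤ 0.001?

Width after n steps is 7/2^n. Need 2^n ≥ 7/0.001 = 7000.
2^12 = 4096 < 7000 ≤ 2^13 = 8192, so n = 13.

13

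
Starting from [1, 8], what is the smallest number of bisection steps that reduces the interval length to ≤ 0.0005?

Width after n steps is 7/2^n. Need 2^n ≥ 7/0.0005 = 14000.
2^13 = 8192 < 14000 ≤ 2^14 = 16384, so n = 14.

14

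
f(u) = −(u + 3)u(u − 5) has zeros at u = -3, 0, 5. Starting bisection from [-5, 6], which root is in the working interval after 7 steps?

5

midpoint 0.5: f = 7.875 > 0 → [0.5, 6]
midpoint 3.25: f = 35.546875 > 0 → [3.25, 6]
midpoint 4.625: f = 13.224609 > 0 → [4.625, 6]
midpoint 5.3125: f = -13.8 < 0 → [4.625, 5.3125]
midpoint 4.96875: f = 1.2373 > 0 → [4.96875, 5.3125]
midpoint 5.140625: f = -5.8849 < 0 → [4.96875, 5.140625]
midpoint 5.0546875: f = -2.2265 < 0 → [4.96875, 5.0546875]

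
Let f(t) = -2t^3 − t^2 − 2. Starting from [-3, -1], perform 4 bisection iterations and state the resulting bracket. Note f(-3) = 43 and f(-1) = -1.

[-1.25, -1.125]

m = -2, f(m) = 10 (+); new bracket [-2, -1]
m = -1.5, f(m) = 2.5 (+); new bracket [-1.5, -1]
m = -1.25, f(m) = 0.34375 (+); new bracket [-1.25, -1]
m = -1.125, f(m) = -0.418 (−); new bracket [-1.25, -1.125]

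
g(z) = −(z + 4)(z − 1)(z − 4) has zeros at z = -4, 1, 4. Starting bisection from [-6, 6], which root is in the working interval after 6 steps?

-4

midpoint 0: g = -16 < 0 → [-6, 0]
midpoint -3: g = -28 < 0 → [-6, -3]
midpoint -4.5: g = 23.375 > 0 → [-4.5, -3]
midpoint -3.75: g = -9.2031 < 0 → [-4.5, -3.75]
midpoint -4.125: g = 5.2051 > 0 → [-4.125, -3.75]
midpoint -3.9375: g = -2.4495 < 0 → [-4.125, -3.9375]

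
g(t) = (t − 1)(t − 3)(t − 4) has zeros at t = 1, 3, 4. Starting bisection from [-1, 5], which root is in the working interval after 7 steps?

1

midpoint 2: g = 2 > 0 → [-1, 2]
midpoint 0.5: g = -4.375 < 0 → [0.5, 2]
midpoint 1.25: g = 1.203125 > 0 → [0.5, 1.25]
midpoint 0.875: g = -0.8301 < 0 → [0.875, 1.25]
midpoint 1.0625: g = 0.3557 > 0 → [0.875, 1.0625]
midpoint 0.96875: g = -0.1924 < 0 → [0.96875, 1.0625]
midpoint 1.015625: g = 0.0925 > 0 → [0.96875, 1.015625]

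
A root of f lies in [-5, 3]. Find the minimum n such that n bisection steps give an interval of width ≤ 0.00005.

18

Width after n steps is 8/2^n. Need 2^n ≥ 8/0.00005 = 160000.
2^17 = 131072 < 160000 ≤ 2^18 = 262144, so n = 18.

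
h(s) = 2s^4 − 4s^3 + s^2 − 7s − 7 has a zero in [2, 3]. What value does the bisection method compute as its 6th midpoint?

m = 2.5, h(m) = -2.625 (−); new bracket [2.5, 3]
m = 2.75, h(m) = 12.507812 (+); new bracket [2.5, 2.75]
m = 2.625, h(m) = 4.125488 (+); new bracket [2.5, 2.625]
m = 2.5625, h(m) = 0.5586 (+); new bracket [2.5, 2.5625]
m = 2.53125, h(m) = -1.0796 (−); new bracket [2.53125, 2.5625]
m = 2.546875, h(m) = -0.2723 (−); new bracket [2.546875, 2.5625]

2.546875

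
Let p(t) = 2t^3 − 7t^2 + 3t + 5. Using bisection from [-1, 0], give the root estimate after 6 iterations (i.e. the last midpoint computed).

-0.609375

midpoint -0.5: p = 1.5 > 0 → [-1, -0.5]
midpoint -0.75: p = -2.03125 < 0 → [-0.75, -0.5]
midpoint -0.625: p = -0.097656 < 0 → [-0.625, -0.5]
midpoint -0.5625: p = 0.7417 > 0 → [-0.625, -0.5625]
midpoint -0.59375: p = 0.3323 > 0 → [-0.625, -0.59375]
midpoint -0.609375: p = 0.1199 > 0 → [-0.625, -0.609375]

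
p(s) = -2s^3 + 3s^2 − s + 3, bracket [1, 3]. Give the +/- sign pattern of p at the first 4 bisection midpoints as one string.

m = 2, p(m) = -3 (−); new bracket [1, 2]
m = 1.5, p(m) = 1.5 (+); new bracket [1.5, 2]
m = 1.75, p(m) = -0.28125 (−); new bracket [1.5, 1.75]
m = 1.625, p(m) = 0.7148 (+); new bracket [1.625, 1.75]

-+-+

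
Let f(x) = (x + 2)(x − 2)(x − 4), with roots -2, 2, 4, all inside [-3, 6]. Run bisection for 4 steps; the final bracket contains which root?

x = 1.5 gives f = 4.375, positive; keep [-3, 1.5]
x = -0.75 gives f = 16.328125, positive; keep [-3, -0.75]
x = -1.875 gives f = 2.845703, positive; keep [-3, -1.875]
x = -2.4375 gives f = -12.4978, negative; keep [-2.4375, -1.875]

-2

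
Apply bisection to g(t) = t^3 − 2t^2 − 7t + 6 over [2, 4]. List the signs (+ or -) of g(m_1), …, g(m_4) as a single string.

midpoint 3: g = -6 < 0 → [3, 4]
midpoint 3.5: g = -0.125 < 0 → [3.5, 4]
midpoint 3.75: g = 4.359375 > 0 → [3.5, 3.75]
midpoint 3.625: g = 1.9785 > 0 → [3.5, 3.625]

--++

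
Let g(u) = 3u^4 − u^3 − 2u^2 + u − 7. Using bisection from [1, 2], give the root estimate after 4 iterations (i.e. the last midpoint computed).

u = 1.5 gives g = 1.8125, positive; keep [1, 1.5]
u = 1.25 gives g = -3.503906, negative; keep [1.25, 1.5]
u = 1.375 gives g = -1.282471, negative; keep [1.375, 1.5]
u = 1.4375 gives g = 0.1443, positive; keep [1.375, 1.4375]

1.4375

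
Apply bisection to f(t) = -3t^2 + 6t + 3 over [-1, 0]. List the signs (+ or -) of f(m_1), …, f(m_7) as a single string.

t = -0.5 gives f = -0.75, negative; keep [-0.5, 0]
t = -0.25 gives f = 1.3125, positive; keep [-0.5, -0.25]
t = -0.375 gives f = 0.328125, positive; keep [-0.5, -0.375]
t = -0.4375 gives f = -0.1992, negative; keep [-0.4375, -0.375]
t = -0.40625 gives f = 0.0674, positive; keep [-0.4375, -0.40625]
t = -0.421875 gives f = -0.0652, negative; keep [-0.421875, -0.40625]
t = -0.4140625 gives f = 0.0013, positive; keep [-0.421875, -0.4140625]

-++-+-+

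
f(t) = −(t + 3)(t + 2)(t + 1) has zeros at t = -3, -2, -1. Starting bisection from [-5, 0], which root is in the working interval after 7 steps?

f(-2.5) = -0.375 < 0, so the root lies in [-5, -2.5]
f(-3.75) = 3.609375 > 0, so the root lies in [-3.75, -2.5]
f(-3.125) = 0.298828 > 0, so the root lies in [-3.125, -2.5]
f(-2.8125) = -0.2761 < 0, so the root lies in [-3.125, -2.8125]
f(-2.96875) = -0.0596 < 0, so the root lies in [-3.125, -2.96875]
f(-3.046875) = 0.1004 > 0, so the root lies in [-3.046875, -2.96875]
f(-3.0078125) = 0.0158 > 0, so the root lies in [-3.0078125, -2.96875]

-3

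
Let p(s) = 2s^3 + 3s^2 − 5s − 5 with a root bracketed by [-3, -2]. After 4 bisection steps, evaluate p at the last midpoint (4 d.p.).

0.5269

midpoint -2.5: p = -5 < 0 → [-2.5, -2]
midpoint -2.25: p = -1.34375 < 0 → [-2.25, -2]
midpoint -2.125: p = -0.019531 < 0 → [-2.125, -2]
midpoint -2.0625: p = 0.5269 > 0 → [-2.125, -2.0625]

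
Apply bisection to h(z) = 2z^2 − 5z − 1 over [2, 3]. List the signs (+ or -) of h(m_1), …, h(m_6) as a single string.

m = 2.5, h(m) = -1 (−); new bracket [2.5, 3]
m = 2.75, h(m) = 0.375 (+); new bracket [2.5, 2.75]
m = 2.625, h(m) = -0.34375 (−); new bracket [2.625, 2.75]
m = 2.6875, h(m) = 0.0078 (+); new bracket [2.625, 2.6875]
m = 2.65625, h(m) = -0.1699 (−); new bracket [2.65625, 2.6875]
m = 2.671875, h(m) = -0.0815 (−); new bracket [2.671875, 2.6875]

-+-+--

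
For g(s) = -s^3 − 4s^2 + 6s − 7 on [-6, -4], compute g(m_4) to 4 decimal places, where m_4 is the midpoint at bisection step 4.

s = -5 gives g = -12, negative; keep [-6, -5]
s = -5.5 gives g = 5.375, positive; keep [-5.5, -5]
s = -5.25 gives g = -4.046875, negative; keep [-5.5, -5.25]
s = -5.375 gives g = 0.4746, positive; keep [-5.375, -5.25]

0.4746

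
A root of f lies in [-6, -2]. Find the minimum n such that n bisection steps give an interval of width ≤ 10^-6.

Width after n steps is 4/2^n. Need 2^n ≥ 4/10^-6 = 4000000.
2^21 = 2097152 < 4000000 ≤ 2^22 = 4194304, so n = 22.

22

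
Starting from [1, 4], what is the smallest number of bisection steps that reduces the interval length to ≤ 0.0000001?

25

Width after n steps is 3/2^n. Need 2^n ≥ 3/0.0000001 = 30000000.
2^24 = 16777216 < 30000000 ≤ 2^25 = 33554432, so n = 25.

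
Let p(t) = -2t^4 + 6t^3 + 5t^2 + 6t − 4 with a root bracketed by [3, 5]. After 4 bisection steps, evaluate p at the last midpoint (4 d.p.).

midpoint 4: p = -28 < 0 → [3, 4]
midpoint 3.5: p = 35.375 > 0 → [3.5, 4]
midpoint 3.75: p = 9.710938 > 0 → [3.75, 4]
midpoint 3.875: p = -7.4966 < 0 → [3.75, 3.875]

-7.4966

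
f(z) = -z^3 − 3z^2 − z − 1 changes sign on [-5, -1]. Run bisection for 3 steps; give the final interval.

[-3, -2.5]

z = -3 gives f = 2, positive; keep [-3, -1]
z = -2 gives f = -3, negative; keep [-3, -2]
z = -2.5 gives f = -1.625, negative; keep [-3, -2.5]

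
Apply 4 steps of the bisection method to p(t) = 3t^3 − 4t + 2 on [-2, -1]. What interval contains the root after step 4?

[-1.375, -1.3125]

t = -1.5 gives p = -2.125, negative; keep [-1.5, -1]
t = -1.25 gives p = 1.140625, positive; keep [-1.5, -1.25]
t = -1.375 gives p = -0.298828, negative; keep [-1.375, -1.25]
t = -1.3125 gives p = 0.467, positive; keep [-1.375, -1.3125]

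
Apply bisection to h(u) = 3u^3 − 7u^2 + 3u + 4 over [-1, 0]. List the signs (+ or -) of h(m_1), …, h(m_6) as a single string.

+----+

h(-0.5) = 0.375 > 0, so the root lies in [-1, -0.5]
h(-0.75) = -3.453125 < 0, so the root lies in [-0.75, -0.5]
h(-0.625) = -1.341797 < 0, so the root lies in [-0.625, -0.5]
h(-0.5625) = -0.4363 < 0, so the root lies in [-0.5625, -0.5]
h(-0.53125) = -0.0191 < 0, so the root lies in [-0.53125, -0.5]
h(-0.515625) = 0.1808 > 0, so the root lies in [-0.53125, -0.515625]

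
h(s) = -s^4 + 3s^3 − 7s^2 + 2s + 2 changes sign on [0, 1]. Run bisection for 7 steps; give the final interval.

[0.8359375, 0.84375]

m = 0.5, h(m) = 1.5625 (+); new bracket [0.5, 1]
m = 0.75, h(m) = 0.511719 (+); new bracket [0.75, 1]
m = 0.875, h(m) = -0.185791 (−); new bracket [0.75, 0.875]
m = 0.8125, h(m) = 0.1772 (+); new bracket [0.8125, 0.875]
m = 0.84375, h(m) = -0.0007 (−); new bracket [0.8125, 0.84375]
m = 0.828125, h(m) = 0.0892 (+); new bracket [0.828125, 0.84375]
m = 0.8359375, h(m) = 0.0445 (+); new bracket [0.8359375, 0.84375]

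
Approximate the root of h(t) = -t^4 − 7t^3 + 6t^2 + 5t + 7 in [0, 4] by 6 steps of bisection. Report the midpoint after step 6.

m = 2, h(m) = -31 (−); new bracket [0, 2]
m = 1, h(m) = 10 (+); new bracket [1, 2]
m = 1.5, h(m) = -0.6875 (−); new bracket [1, 1.5]
m = 1.25, h(m) = 6.5117 (+); new bracket [1.25, 1.5]
m = 1.375, h(m) = 3.447 (+); new bracket [1.375, 1.5]
m = 1.4375, h(m) = 1.5227 (+); new bracket [1.4375, 1.5]

1.4375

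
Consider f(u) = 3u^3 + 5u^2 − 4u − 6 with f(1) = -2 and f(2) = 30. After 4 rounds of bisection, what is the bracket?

m = 1.5, f(m) = 9.375 (+); new bracket [1, 1.5]
m = 1.25, f(m) = 2.671875 (+); new bracket [1, 1.25]
m = 1.125, f(m) = 0.099609 (+); new bracket [1, 1.125]
m = 1.0625, f(m) = -1.0071 (−); new bracket [1.0625, 1.125]

[1.0625, 1.125]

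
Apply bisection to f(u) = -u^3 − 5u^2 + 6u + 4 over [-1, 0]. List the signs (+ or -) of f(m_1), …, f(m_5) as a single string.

-++++

u = -0.5 gives f = -0.125, negative; keep [-0.5, 0]
u = -0.25 gives f = 2.203125, positive; keep [-0.5, -0.25]
u = -0.375 gives f = 1.099609, positive; keep [-0.5, -0.375]
u = -0.4375 gives f = 0.5017, positive; keep [-0.5, -0.4375]
u = -0.46875 gives f = 0.1919, positive; keep [-0.5, -0.46875]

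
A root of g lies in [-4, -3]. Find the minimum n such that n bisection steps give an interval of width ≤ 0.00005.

Width after n steps is 1/2^n. Need 2^n ≥ 1/0.00005 = 20000.
2^14 = 16384 < 20000 ≤ 2^15 = 32768, so n = 15.

15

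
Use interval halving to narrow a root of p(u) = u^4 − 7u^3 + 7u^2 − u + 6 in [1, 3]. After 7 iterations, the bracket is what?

[1.609375, 1.625]

midpoint 2: p = -8 < 0 → [1, 2]
midpoint 1.5: p = 1.6875 > 0 → [1.5, 2]
midpoint 1.75: p = -2.449219 < 0 → [1.5, 1.75]
midpoint 1.625: p = -0.2048 < 0 → [1.5, 1.625]
midpoint 1.5625: p = 0.7849 > 0 → [1.5625, 1.625]
midpoint 1.59375: p = 0.301 > 0 → [1.59375, 1.625]
midpoint 1.609375: p = 0.0508 > 0 → [1.609375, 1.625]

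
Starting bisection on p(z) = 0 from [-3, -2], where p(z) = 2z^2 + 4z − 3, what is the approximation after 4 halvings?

-2.5625

p(-2.5) = -0.5 < 0, so the root lies in [-3, -2.5]
p(-2.75) = 1.125 > 0, so the root lies in [-2.75, -2.5]
p(-2.625) = 0.28125 > 0, so the root lies in [-2.625, -2.5]
p(-2.5625) = -0.1172 < 0, so the root lies in [-2.625, -2.5625]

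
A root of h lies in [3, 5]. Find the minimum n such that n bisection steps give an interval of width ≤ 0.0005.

Width after n steps is 2/2^n. Need 2^n ≥ 2/0.0005 = 4000.
2^11 = 2048 < 4000 ≤ 2^12 = 4096, so n = 12.

12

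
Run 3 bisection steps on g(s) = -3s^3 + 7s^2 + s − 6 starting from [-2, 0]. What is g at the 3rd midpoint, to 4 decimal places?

m = -1, g(m) = 3 (+); new bracket [-1, 0]
m = -0.5, g(m) = -4.375 (−); new bracket [-1, -0.5]
m = -0.75, g(m) = -1.546875 (−); new bracket [-1, -0.75]

-1.5469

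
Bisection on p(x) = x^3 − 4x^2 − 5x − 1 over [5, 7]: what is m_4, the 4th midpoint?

5.125

midpoint 6: p = 41 > 0 → [5, 6]
midpoint 5.5: p = 16.875 > 0 → [5, 5.5]
midpoint 5.25: p = 7.203125 > 0 → [5, 5.25]
midpoint 5.125: p = 2.9238 > 0 → [5, 5.125]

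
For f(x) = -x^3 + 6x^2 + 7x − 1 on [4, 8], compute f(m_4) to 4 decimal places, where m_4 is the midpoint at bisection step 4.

12.0781

m = 6, f(m) = 41 (+); new bracket [6, 8]
m = 7, f(m) = -1 (−); new bracket [6, 7]
m = 6.5, f(m) = 23.375 (+); new bracket [6.5, 7]
m = 6.75, f(m) = 12.0781 (+); new bracket [6.75, 7]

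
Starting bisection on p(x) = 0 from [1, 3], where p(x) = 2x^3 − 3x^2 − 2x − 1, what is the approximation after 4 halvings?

2.125

midpoint 2: p = -1 < 0 → [2, 3]
midpoint 2.5: p = 6.5 > 0 → [2, 2.5]
midpoint 2.25: p = 2.09375 > 0 → [2, 2.25]
midpoint 2.125: p = 0.3945 > 0 → [2, 2.125]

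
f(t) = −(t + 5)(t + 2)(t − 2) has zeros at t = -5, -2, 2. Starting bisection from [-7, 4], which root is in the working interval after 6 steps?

m = -1.5, f(m) = 6.125 (+); new bracket [-1.5, 4]
m = 1.25, f(m) = 15.234375 (+); new bracket [1.25, 4]
m = 2.625, f(m) = -22.041016 (−); new bracket [1.25, 2.625]
m = 1.9375, f(m) = 1.7073 (+); new bracket [1.9375, 2.625]
m = 2.28125, f(m) = -8.7674 (−); new bracket [1.9375, 2.28125]
m = 2.109375, f(m) = -3.1954 (−); new bracket [1.9375, 2.109375]

2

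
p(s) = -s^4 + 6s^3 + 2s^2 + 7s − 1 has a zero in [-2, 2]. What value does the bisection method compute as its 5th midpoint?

midpoint 0: p = -1 < 0 → [0, 2]
midpoint 1: p = 13 > 0 → [0, 1]
midpoint 0.5: p = 3.6875 > 0 → [0, 0.5]
midpoint 0.25: p = 0.9648 > 0 → [0, 0.25]
midpoint 0.125: p = -0.0823 < 0 → [0.125, 0.25]

0.125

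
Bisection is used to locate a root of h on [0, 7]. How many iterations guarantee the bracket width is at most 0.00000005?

28

Width after n steps is 7/2^n. Need 2^n ≥ 7/0.00000005 = 140000000.
2^27 = 134217728 < 140000000 ≤ 2^28 = 268435456, so n = 28.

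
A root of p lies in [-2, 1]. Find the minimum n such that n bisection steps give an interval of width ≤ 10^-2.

Width after n steps is 3/2^n. Need 2^n ≥ 3/10^-2 = 300.
2^8 = 256 < 300 ≤ 2^9 = 512, so n = 9.

9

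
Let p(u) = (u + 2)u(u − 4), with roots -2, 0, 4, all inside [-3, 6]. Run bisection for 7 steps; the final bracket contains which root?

u = 1.5 gives p = -13.125, negative; keep [1.5, 6]
u = 3.75 gives p = -5.390625, negative; keep [3.75, 6]
u = 4.875 gives p = 29.326172, positive; keep [3.75, 4.875]
u = 4.3125 gives p = 8.5071, positive; keep [3.75, 4.3125]
u = 4.03125 gives p = 0.7598, positive; keep [3.75, 4.03125]
u = 3.890625 gives p = -2.5067, negative; keep [3.890625, 4.03125]
u = 3.9609375 gives p = -0.9223, negative; keep [3.9609375, 4.03125]

4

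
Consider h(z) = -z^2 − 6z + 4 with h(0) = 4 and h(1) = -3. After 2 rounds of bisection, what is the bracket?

[0.5, 0.75]

z = 0.5 gives h = 0.75, positive; keep [0.5, 1]
z = 0.75 gives h = -1.0625, negative; keep [0.5, 0.75]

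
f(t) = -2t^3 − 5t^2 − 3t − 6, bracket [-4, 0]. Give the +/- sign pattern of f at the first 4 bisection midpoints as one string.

-++-

m = -2, f(m) = -4 (−); new bracket [-4, -2]
m = -3, f(m) = 12 (+); new bracket [-3, -2]
m = -2.5, f(m) = 1.5 (+); new bracket [-2.5, -2]
m = -2.25, f(m) = -1.7812 (−); new bracket [-2.5, -2.25]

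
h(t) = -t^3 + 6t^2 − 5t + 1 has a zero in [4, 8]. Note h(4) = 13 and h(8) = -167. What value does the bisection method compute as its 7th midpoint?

5.03125

midpoint 6: h = -29 < 0 → [4, 6]
midpoint 5: h = 1 > 0 → [5, 6]
midpoint 5.5: h = -11.375 < 0 → [5, 5.5]
midpoint 5.25: h = -4.5781 < 0 → [5, 5.25]
midpoint 5.125: h = -1.6426 < 0 → [5, 5.125]
midpoint 5.0625: h = -0.2854 < 0 → [5, 5.0625]
midpoint 5.03125: h = 0.3662 > 0 → [5.03125, 5.0625]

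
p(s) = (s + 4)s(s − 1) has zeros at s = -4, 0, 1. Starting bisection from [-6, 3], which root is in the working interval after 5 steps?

midpoint -1.5: p = 9.375 > 0 → [-6, -1.5]
midpoint -3.75: p = 4.453125 > 0 → [-6, -3.75]
midpoint -4.875: p = -25.060547 < 0 → [-4.875, -3.75]
midpoint -4.3125: p = -7.1594 < 0 → [-4.3125, -3.75]
midpoint -4.03125: p = -0.6338 < 0 → [-4.03125, -3.75]

-4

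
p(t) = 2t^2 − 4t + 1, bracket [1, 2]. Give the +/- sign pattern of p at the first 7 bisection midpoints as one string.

t = 1.5 gives p = -0.5, negative; keep [1.5, 2]
t = 1.75 gives p = 0.125, positive; keep [1.5, 1.75]
t = 1.625 gives p = -0.21875, negative; keep [1.625, 1.75]
t = 1.6875 gives p = -0.0547, negative; keep [1.6875, 1.75]
t = 1.71875 gives p = 0.0332, positive; keep [1.6875, 1.71875]
t = 1.703125 gives p = -0.0112, negative; keep [1.703125, 1.71875]
t = 1.7109375 gives p = 0.0109, positive; keep [1.703125, 1.7109375]

-+--+-+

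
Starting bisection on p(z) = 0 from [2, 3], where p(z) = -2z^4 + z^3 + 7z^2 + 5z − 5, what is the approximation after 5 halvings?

p(2.5) = -11.25 < 0, so the root lies in [2, 2.5]
p(2.25) = 1.820312 > 0, so the root lies in [2.25, 2.5]
p(2.375) = -3.877441 < 0, so the root lies in [2.25, 2.375]
p(2.3125) = -0.8323 < 0, so the root lies in [2.25, 2.3125]
p(2.28125) = 0.5415 > 0, so the root lies in [2.28125, 2.3125]

2.28125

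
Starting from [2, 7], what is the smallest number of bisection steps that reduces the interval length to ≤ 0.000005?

20

Width after n steps is 5/2^n. Need 2^n ≥ 5/0.000005 = 1000000.
2^19 = 524288 < 1000000 ≤ 2^20 = 1048576, so n = 20.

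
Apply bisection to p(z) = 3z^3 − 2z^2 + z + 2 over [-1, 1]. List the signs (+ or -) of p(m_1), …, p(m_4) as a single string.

p(0) = 2 > 0, so the root lies in [-1, 0]
p(-0.5) = 0.625 > 0, so the root lies in [-1, -0.5]
p(-0.75) = -1.140625 < 0, so the root lies in [-0.75, -0.5]
p(-0.625) = -0.1387 < 0, so the root lies in [-0.625, -0.5]

++--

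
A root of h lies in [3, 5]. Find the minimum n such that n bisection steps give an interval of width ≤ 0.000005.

19

Width after n steps is 2/2^n. Need 2^n ≥ 2/0.000005 = 400000.
2^18 = 262144 < 400000 ≤ 2^19 = 524288, so n = 19.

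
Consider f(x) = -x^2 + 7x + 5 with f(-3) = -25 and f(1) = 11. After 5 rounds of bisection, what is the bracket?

[-0.75, -0.625]

f(-1) = -3 < 0, so the root lies in [-1, 1]
f(0) = 5 > 0, so the root lies in [-1, 0]
f(-0.5) = 1.25 > 0, so the root lies in [-1, -0.5]
f(-0.75) = -0.8125 < 0, so the root lies in [-0.75, -0.5]
f(-0.625) = 0.2344 > 0, so the root lies in [-0.75, -0.625]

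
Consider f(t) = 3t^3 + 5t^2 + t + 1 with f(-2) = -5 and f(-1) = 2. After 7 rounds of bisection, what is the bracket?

f(-1.5) = 0.625 > 0, so the root lies in [-2, -1.5]
f(-1.75) = -1.515625 < 0, so the root lies in [-1.75, -1.5]
f(-1.625) = -0.294922 < 0, so the root lies in [-1.625, -1.5]
f(-1.5625) = 0.2004 > 0, so the root lies in [-1.625, -1.5625]
f(-1.59375) = -0.0381 < 0, so the root lies in [-1.59375, -1.5625]
f(-1.578125) = 0.0834 > 0, so the root lies in [-1.59375, -1.578125]
f(-1.5859375) = 0.0232 > 0, so the root lies in [-1.59375, -1.5859375]

[-1.59375, -1.5859375]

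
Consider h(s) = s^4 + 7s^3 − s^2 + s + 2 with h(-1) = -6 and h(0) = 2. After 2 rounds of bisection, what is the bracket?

s = -0.5 gives h = 0.4375, positive; keep [-1, -0.5]
s = -0.75 gives h = -1.949219, negative; keep [-0.75, -0.5]

[-0.75, -0.5]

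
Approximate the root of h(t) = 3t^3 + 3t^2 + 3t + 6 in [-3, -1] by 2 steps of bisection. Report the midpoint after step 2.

-1.5

t = -2 gives h = -12, negative; keep [-2, -1]
t = -1.5 gives h = -1.875, negative; keep [-1.5, -1]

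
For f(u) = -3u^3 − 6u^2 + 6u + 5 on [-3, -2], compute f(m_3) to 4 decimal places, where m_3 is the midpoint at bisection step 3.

2.1699

midpoint -2.5: f = -0.625 < 0 → [-3, -2.5]
midpoint -2.75: f = 5.515625 > 0 → [-2.75, -2.5]
midpoint -2.625: f = 2.169922 > 0 → [-2.625, -2.5]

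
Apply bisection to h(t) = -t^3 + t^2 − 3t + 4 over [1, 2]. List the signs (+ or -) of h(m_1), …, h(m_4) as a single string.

--++

midpoint 1.5: h = -1.625 < 0 → [1, 1.5]
midpoint 1.25: h = -0.140625 < 0 → [1, 1.25]
midpoint 1.125: h = 0.466797 > 0 → [1.125, 1.25]
midpoint 1.1875: h = 0.1731 > 0 → [1.1875, 1.25]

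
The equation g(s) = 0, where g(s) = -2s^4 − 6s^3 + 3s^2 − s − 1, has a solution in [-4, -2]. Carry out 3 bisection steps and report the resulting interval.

[-3.5, -3.25]

m = -3, g(m) = 29 (+); new bracket [-4, -3]
m = -3.5, g(m) = -3.625 (−); new bracket [-3.5, -3]
m = -3.25, g(m) = 16.773438 (+); new bracket [-3.5, -3.25]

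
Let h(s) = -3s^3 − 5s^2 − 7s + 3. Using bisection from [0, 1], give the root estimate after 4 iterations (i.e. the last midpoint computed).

0.3125

h(0.5) = -2.125 < 0, so the root lies in [0, 0.5]
h(0.25) = 0.890625 > 0, so the root lies in [0.25, 0.5]
h(0.375) = -0.486328 < 0, so the root lies in [0.25, 0.375]
h(0.3125) = 0.2327 > 0, so the root lies in [0.3125, 0.375]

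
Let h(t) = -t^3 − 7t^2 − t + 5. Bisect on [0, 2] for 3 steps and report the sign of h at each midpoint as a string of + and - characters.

m = 1, h(m) = -4 (−); new bracket [0, 1]
m = 0.5, h(m) = 2.625 (+); new bracket [0.5, 1]
m = 0.75, h(m) = -0.109375 (−); new bracket [0.5, 0.75]

-+-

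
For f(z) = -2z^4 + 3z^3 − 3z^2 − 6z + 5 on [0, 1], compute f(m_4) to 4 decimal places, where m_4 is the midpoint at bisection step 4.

-0.0149

midpoint 0.5: f = 1.5 > 0 → [0.5, 1]
midpoint 0.75: f = -0.554688 < 0 → [0.5, 0.75]
midpoint 0.625: f = 0.505371 > 0 → [0.625, 0.75]
midpoint 0.6875: f = -0.0149 < 0 → [0.625, 0.6875]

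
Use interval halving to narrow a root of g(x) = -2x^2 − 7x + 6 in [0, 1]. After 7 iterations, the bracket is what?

[0.7109375, 0.71875]

midpoint 0.5: g = 2 > 0 → [0.5, 1]
midpoint 0.75: g = -0.375 < 0 → [0.5, 0.75]
midpoint 0.625: g = 0.84375 > 0 → [0.625, 0.75]
midpoint 0.6875: g = 0.2422 > 0 → [0.6875, 0.75]
midpoint 0.71875: g = -0.0645 < 0 → [0.6875, 0.71875]
midpoint 0.703125: g = 0.0894 > 0 → [0.703125, 0.71875]
midpoint 0.7109375: g = 0.0126 > 0 → [0.7109375, 0.71875]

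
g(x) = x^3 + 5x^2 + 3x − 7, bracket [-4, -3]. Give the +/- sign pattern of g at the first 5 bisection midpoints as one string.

+-+--

x = -3.5 gives g = 0.875, positive; keep [-4, -3.5]
x = -3.75 gives g = -0.671875, negative; keep [-3.75, -3.5]
x = -3.625 gives g = 0.193359, positive; keep [-3.75, -3.625]
x = -3.6875 gives g = -0.2156, negative; keep [-3.6875, -3.625]
x = -3.65625 gives g = -0.0053, negative; keep [-3.65625, -3.625]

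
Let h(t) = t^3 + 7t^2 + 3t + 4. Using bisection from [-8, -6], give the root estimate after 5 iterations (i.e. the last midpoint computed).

m = -7, h(m) = -17 (−); new bracket [-7, -6]
m = -6.5, h(m) = 5.625 (+); new bracket [-7, -6.5]
m = -6.75, h(m) = -4.859375 (−); new bracket [-6.75, -6.5]
m = -6.625, h(m) = 0.584 (+); new bracket [-6.75, -6.625]
m = -6.6875, h(m) = -2.0867 (−); new bracket [-6.6875, -6.625]

-6.6875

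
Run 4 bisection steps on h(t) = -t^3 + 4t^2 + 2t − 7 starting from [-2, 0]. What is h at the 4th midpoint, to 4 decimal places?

h(-1) = -4 < 0, so the root lies in [-2, -1]
h(-1.5) = 2.375 > 0, so the root lies in [-1.5, -1]
h(-1.25) = -1.296875 < 0, so the root lies in [-1.5, -1.25]
h(-1.375) = 0.4121 > 0, so the root lies in [-1.375, -1.25]

0.4121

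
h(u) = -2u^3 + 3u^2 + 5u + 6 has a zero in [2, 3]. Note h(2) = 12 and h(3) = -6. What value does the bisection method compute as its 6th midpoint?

m = 2.5, h(m) = 6 (+); new bracket [2.5, 3]
m = 2.75, h(m) = 0.84375 (+); new bracket [2.75, 3]
m = 2.875, h(m) = -2.355469 (−); new bracket [2.75, 2.875]
m = 2.8125, h(m) = -0.7017 (−); new bracket [2.75, 2.8125]
m = 2.78125, h(m) = 0.0844 (+); new bracket [2.78125, 2.8125]
m = 2.796875, h(m) = -0.3053 (−); new bracket [2.78125, 2.796875]

2.796875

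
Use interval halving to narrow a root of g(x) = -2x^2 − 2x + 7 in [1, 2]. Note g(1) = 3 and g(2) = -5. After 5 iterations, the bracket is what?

m = 1.5, g(m) = -0.5 (−); new bracket [1, 1.5]
m = 1.25, g(m) = 1.375 (+); new bracket [1.25, 1.5]
m = 1.375, g(m) = 0.46875 (+); new bracket [1.375, 1.5]
m = 1.4375, g(m) = -0.0078 (−); new bracket [1.375, 1.4375]
m = 1.40625, g(m) = 0.2324 (+); new bracket [1.40625, 1.4375]

[1.40625, 1.4375]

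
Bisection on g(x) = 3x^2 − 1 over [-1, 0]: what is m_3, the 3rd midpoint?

m = -0.5, g(m) = -0.25 (−); new bracket [-1, -0.5]
m = -0.75, g(m) = 0.6875 (+); new bracket [-0.75, -0.5]
m = -0.625, g(m) = 0.171875 (+); new bracket [-0.625, -0.5]

-0.625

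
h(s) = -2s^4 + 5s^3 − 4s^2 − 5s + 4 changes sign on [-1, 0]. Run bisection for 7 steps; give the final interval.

[-0.921875, -0.9140625]

h(-0.5) = 4.75 > 0, so the root lies in [-1, -0.5]
h(-0.75) = 2.757812 > 0, so the root lies in [-1, -0.75]
h(-0.875) = 0.790527 > 0, so the root lies in [-1, -0.875]
h(-0.9375) = -0.493 < 0, so the root lies in [-0.9375, -0.875]
h(-0.90625) = 0.1756 > 0, so the root lies in [-0.9375, -0.90625]
h(-0.921875) = -0.1518 < 0, so the root lies in [-0.921875, -0.90625]
h(-0.9140625) = 0.0136 > 0, so the root lies in [-0.921875, -0.9140625]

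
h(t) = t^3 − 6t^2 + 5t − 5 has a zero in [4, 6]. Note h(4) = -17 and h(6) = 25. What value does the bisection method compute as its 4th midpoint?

t = 5 gives h = -5, negative; keep [5, 6]
t = 5.5 gives h = 7.375, positive; keep [5, 5.5]
t = 5.25 gives h = 0.578125, positive; keep [5, 5.25]
t = 5.125 gives h = -2.3574, negative; keep [5.125, 5.25]

5.125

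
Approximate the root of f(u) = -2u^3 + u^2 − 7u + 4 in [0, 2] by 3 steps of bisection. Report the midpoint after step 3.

m = 1, f(m) = -4 (−); new bracket [0, 1]
m = 0.5, f(m) = 0.5 (+); new bracket [0.5, 1]
m = 0.75, f(m) = -1.53125 (−); new bracket [0.5, 0.75]

0.75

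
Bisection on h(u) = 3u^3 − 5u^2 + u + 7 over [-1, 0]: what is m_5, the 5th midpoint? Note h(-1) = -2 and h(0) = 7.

h(-0.5) = 4.875 > 0, so the root lies in [-1, -0.5]
h(-0.75) = 2.171875 > 0, so the root lies in [-1, -0.75]
h(-0.875) = 0.287109 > 0, so the root lies in [-1, -0.875]
h(-0.9375) = -0.804 < 0, so the root lies in [-0.9375, -0.875]
h(-0.90625) = -0.2456 < 0, so the root lies in [-0.90625, -0.875]

-0.90625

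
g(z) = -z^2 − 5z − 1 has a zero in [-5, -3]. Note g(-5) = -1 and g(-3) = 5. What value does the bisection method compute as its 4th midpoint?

-4.875

midpoint -4: g = 3 > 0 → [-5, -4]
midpoint -4.5: g = 1.25 > 0 → [-5, -4.5]
midpoint -4.75: g = 0.1875 > 0 → [-5, -4.75]
midpoint -4.875: g = -0.3906 < 0 → [-4.875, -4.75]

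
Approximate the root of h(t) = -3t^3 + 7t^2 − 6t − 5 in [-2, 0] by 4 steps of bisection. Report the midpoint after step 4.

-0.375

m = -1, h(m) = 11 (+); new bracket [-1, 0]
m = -0.5, h(m) = 0.125 (+); new bracket [-0.5, 0]
m = -0.25, h(m) = -3.015625 (−); new bracket [-0.5, -0.25]
m = -0.375, h(m) = -1.6074 (−); new bracket [-0.5, -0.375]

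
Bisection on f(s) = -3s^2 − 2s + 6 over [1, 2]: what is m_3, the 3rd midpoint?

1.125

s = 1.5 gives f = -3.75, negative; keep [1, 1.5]
s = 1.25 gives f = -1.1875, negative; keep [1, 1.25]
s = 1.125 gives f = -0.046875, negative; keep [1, 1.125]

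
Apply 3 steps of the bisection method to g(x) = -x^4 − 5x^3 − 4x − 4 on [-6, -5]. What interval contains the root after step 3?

m = -5.5, g(m) = -65.1875 (−); new bracket [-5.5, -5]
m = -5.25, g(m) = -19.175781 (−); new bracket [-5.25, -5]
m = -5.125, g(m) = -0.326416 (−); new bracket [-5.125, -5]

[-5.125, -5]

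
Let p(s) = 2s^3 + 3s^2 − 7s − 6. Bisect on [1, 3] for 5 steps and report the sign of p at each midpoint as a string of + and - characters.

s = 2 gives p = 8, positive; keep [1, 2]
s = 1.5 gives p = -3, negative; keep [1.5, 2]
s = 1.75 gives p = 1.65625, positive; keep [1.5, 1.75]
s = 1.625 gives p = -0.8711, negative; keep [1.625, 1.75]
s = 1.6875 gives p = 0.3413, positive; keep [1.625, 1.6875]

+-+-+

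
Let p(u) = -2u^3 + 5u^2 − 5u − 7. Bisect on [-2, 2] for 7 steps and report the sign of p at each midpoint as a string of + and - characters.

p(0) = -7 < 0, so the root lies in [-2, 0]
p(-1) = 5 > 0, so the root lies in [-1, 0]
p(-0.5) = -3 < 0, so the root lies in [-1, -0.5]
p(-0.75) = 0.4062 > 0, so the root lies in [-0.75, -0.5]
p(-0.625) = -1.4336 < 0, so the root lies in [-0.75, -0.625]
p(-0.6875) = -0.5493 < 0, so the root lies in [-0.75, -0.6875]
p(-0.71875) = -0.0806 < 0, so the root lies in [-0.75, -0.71875]

-+-+---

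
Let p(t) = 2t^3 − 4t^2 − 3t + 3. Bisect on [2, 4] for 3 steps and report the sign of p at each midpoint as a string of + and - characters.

++-

t = 3 gives p = 12, positive; keep [2, 3]
t = 2.5 gives p = 1.75, positive; keep [2, 2.5]
t = 2.25 gives p = -1.21875, negative; keep [2.25, 2.5]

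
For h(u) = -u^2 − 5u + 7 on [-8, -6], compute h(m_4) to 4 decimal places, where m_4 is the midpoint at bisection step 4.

h(-7) = -7 < 0, so the root lies in [-7, -6]
h(-6.5) = -2.75 < 0, so the root lies in [-6.5, -6]
h(-6.25) = -0.8125 < 0, so the root lies in [-6.25, -6]
h(-6.125) = 0.1094 > 0, so the root lies in [-6.25, -6.125]

0.1094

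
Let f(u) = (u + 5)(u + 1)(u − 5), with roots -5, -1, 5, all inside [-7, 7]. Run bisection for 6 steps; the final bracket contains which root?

5

u = 0 gives f = -25, negative; keep [0, 7]
u = 3.5 gives f = -57.375, negative; keep [3.5, 7]
u = 5.25 gives f = 16.015625, positive; keep [3.5, 5.25]
u = 4.375 gives f = -31.4941, negative; keep [4.375, 5.25]
u = 4.8125 gives f = -10.6941, negative; keep [4.8125, 5.25]
u = 5.03125 gives f = 1.8907, positive; keep [4.8125, 5.03125]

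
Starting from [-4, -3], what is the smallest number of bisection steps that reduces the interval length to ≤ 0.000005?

Width after n steps is 1/2^n. Need 2^n ≥ 1/0.000005 = 200000.
2^17 = 131072 < 200000 ≤ 2^18 = 262144, so n = 18.

18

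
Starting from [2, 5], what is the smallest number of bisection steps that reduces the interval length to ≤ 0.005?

Width after n steps is 3/2^n. Need 2^n ≥ 3/0.005 = 600.
2^9 = 512 < 600 ≤ 2^10 = 1024, so n = 10.

10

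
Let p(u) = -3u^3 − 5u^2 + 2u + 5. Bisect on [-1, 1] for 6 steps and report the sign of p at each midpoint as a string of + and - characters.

+++++-

u = 0 gives p = 5, positive; keep [0, 1]
u = 0.5 gives p = 4.375, positive; keep [0.5, 1]
u = 0.75 gives p = 2.421875, positive; keep [0.75, 1]
u = 0.875 gives p = 0.9121, positive; keep [0.875, 1]
u = 0.9375 gives p = 0.0085, positive; keep [0.9375, 1]
u = 0.96875 gives p = -0.4823, negative; keep [0.9375, 0.96875]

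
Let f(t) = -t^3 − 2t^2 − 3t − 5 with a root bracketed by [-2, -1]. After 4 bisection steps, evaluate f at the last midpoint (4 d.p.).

t = -1.5 gives f = -1.625, negative; keep [-2, -1.5]
t = -1.75 gives f = -0.515625, negative; keep [-2, -1.75]
t = -1.875 gives f = 0.185547, positive; keep [-1.875, -1.75]
t = -1.8125 gives f = -0.1785, negative; keep [-1.875, -1.8125]

-0.1785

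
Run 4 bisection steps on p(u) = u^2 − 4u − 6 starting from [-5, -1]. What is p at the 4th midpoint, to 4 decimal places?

p(-3) = 15 > 0, so the root lies in [-3, -1]
p(-2) = 6 > 0, so the root lies in [-2, -1]
p(-1.5) = 2.25 > 0, so the root lies in [-1.5, -1]
p(-1.25) = 0.5625 > 0, so the root lies in [-1.25, -1]

0.5625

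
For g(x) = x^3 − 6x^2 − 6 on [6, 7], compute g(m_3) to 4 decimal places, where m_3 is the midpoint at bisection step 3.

-1.3105

m = 6.5, g(m) = 15.125 (+); new bracket [6, 6.5]
m = 6.25, g(m) = 3.765625 (+); new bracket [6, 6.25]
m = 6.125, g(m) = -1.310547 (−); new bracket [6.125, 6.25]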